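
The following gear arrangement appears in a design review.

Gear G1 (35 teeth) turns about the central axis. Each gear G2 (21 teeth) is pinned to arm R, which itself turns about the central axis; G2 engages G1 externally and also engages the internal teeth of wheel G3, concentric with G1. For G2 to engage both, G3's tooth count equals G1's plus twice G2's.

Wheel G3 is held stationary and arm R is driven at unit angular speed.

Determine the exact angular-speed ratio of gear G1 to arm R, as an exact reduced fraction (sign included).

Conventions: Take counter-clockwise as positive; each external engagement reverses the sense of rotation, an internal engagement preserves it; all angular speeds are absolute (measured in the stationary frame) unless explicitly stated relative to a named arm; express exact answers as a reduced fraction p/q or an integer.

topology: planetary set — G1 35T / G2 21T / G3 77T, arm = carrier (Willis)
ring teeth: 35 + 2·21 = 77
35(ω_sun−ω_arm) = −77(ω_ring−ω_arm),  ω_ring = 0, ω_arm = 1
ω_sun = 1 − (77/35)(0−1) = 16/5
ω_out/ω_in = 16/5

16/5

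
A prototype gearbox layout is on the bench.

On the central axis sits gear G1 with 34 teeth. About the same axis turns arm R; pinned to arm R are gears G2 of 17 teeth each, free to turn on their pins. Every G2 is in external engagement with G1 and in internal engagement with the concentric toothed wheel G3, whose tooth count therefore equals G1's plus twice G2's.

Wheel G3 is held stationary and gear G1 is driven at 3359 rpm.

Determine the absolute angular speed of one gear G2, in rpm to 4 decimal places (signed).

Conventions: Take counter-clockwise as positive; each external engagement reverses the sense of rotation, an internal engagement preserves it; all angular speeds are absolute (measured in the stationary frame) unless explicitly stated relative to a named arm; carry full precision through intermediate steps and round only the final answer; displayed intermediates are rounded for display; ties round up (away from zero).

-3359.0000 rpm

topology: planetary set — G1 34T / G2 17T / G3 68T, arm = carrier (Willis)
normalise by the input: solve with ω_sun = 1, then scale by 3359 rpm
ring teeth: 34 + 2·17 = 68
34(ω_sun−ω_arm) = −68(ω_ring−ω_arm),  ω_ring = 0, ω_sun = 1
34(1−ω_arm) = −68(0−ω_arm)  ⇒  102·ω_arm = 34  ⇒  ω_arm = 1/3
sun–planet mesh: 34·(1−1/3) = −17·(ω_p−ω_arm)  ⇒  ω_p−ω_arm = -4/3
ω_p = 1/3 − 4/3 = -1
scale: ω_p = -1 × 3359 rpm = -3359.0000 rpm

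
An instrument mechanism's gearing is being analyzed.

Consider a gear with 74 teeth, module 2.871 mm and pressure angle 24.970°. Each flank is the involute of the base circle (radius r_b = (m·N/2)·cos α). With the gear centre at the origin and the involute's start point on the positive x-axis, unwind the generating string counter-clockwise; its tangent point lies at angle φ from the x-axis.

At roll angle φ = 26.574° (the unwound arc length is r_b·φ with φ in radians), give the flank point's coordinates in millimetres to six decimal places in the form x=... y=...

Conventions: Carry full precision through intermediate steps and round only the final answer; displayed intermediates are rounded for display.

x=106.104966 y=3.134203

single-mesh involute tooth geometry (74T wheel at module 2.871)
pitch radius r_p = m·N/2 = 2.871·74/2 = 106.227000
base radius r_b = r_p·cos α = 106.227000·cos 24.970° = 96.297850
roll angle φ = 26.574° = 0.46380380 rad
x = r_b·(cos φ + φ·sin φ) = 106.104966
y = r_b·(sin φ − φ·cos φ) = 3.134203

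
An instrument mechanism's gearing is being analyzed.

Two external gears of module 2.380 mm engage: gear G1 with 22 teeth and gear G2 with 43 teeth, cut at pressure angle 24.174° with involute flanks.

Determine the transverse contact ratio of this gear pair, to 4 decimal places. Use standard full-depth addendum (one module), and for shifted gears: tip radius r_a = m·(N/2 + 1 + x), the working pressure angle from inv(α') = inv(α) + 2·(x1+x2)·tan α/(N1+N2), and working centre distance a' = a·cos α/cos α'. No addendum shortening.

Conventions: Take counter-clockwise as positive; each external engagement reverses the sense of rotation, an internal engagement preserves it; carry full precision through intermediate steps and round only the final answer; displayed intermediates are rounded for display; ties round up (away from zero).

recognized (one external pair, fixed centres): single-mesh tooth geometry, m = 2.380, N1 = 22, N2 = 43
base radii: r_b1 = 23.884172, r_b2 = 46.682700
tip radii: r_a1 = 28.560000, r_a2 = 53.550000
no profile shift: α' = α, a' = a
action lengths: √(r_a1²−r_b1²) = 15.659499, √(r_a2²−r_b2²) = 26.236006
base pitch p_b = π·m·cos α = 6.821304
CR = (15.659499 + 26.236006 − 77.350000·sin 24.17400°)/6.821304 = 1.498244
contact ratio ≈ 1.4982

1.4982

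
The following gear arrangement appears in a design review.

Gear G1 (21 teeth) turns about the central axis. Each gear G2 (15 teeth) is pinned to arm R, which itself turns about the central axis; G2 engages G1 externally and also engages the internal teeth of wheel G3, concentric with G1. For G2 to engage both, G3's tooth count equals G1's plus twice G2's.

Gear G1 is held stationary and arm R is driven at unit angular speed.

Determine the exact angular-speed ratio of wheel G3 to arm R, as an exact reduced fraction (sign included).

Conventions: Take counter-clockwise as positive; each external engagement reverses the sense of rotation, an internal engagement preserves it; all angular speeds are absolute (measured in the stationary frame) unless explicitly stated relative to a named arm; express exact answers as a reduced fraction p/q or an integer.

planetary set (21T centre, 15T on arm, 51T internal) — Willis relation
ring teeth: 21 + 2·15 = 51
21(ω_sun−ω_arm) = −51(ω_ring−ω_arm),  ω_sun = 0, ω_arm = 1
ω_ring = 1 − (21/51)(0−1) = 24/17
ω_out/ω_in = 24/17

24/17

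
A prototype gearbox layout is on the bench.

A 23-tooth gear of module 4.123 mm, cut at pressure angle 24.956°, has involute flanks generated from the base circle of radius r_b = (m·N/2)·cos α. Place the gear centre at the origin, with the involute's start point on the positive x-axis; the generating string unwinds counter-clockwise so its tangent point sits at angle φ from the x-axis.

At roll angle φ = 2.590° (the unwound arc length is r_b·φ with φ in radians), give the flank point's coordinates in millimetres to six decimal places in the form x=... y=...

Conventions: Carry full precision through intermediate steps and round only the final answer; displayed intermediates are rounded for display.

x=43.031404 y=0.001323

topology: single-mesh involute geometry — m = 4.123, N = 23
pitch radius r_p = m·N/2 = 4.123·23/2 = 47.414500
base radius r_b = r_p·cos α = 47.414500·cos 24.956° = 42.987506
roll angle φ = 2.590° = 0.04520403 rad
x = r_b·(cos φ + φ·sin φ) = 43.031404
y = r_b·(sin φ − φ·cos φ) = 0.001323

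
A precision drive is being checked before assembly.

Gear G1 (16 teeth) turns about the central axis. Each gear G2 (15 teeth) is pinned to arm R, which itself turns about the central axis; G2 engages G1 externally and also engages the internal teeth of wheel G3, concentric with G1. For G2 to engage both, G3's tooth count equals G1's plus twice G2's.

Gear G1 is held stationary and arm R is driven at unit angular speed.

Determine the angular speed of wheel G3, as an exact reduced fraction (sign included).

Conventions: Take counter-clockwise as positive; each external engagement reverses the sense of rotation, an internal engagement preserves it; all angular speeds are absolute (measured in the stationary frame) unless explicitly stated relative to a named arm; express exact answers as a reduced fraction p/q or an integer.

class = planetary set [G3 = 16+2·15 = 46; Willis about the carrier]
ring teeth: 16 + 2·15 = 46
16(ω_sun−ω_arm) = −46(ω_ring−ω_arm),  ω_sun = 0, ω_arm = 1
ω_ring = 1 − (16/46)(0−1) = 31/23
exact speed ratio = 31/23

31/23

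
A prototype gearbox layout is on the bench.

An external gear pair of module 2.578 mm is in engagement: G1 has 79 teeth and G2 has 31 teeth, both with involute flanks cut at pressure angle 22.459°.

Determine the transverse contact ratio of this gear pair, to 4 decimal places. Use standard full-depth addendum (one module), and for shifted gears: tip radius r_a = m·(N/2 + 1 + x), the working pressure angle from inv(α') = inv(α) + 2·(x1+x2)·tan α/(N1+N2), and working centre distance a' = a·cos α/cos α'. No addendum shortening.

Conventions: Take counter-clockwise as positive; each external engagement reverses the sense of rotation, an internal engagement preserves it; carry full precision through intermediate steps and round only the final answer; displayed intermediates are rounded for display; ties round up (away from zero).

1.6255

single-mesh involute tooth geometry (79T engaging 31T at module 2.578)
base radii: r_b1 = 94.107438, r_b2 = 36.928235
tip radii: r_a1 = 104.409000, r_a2 = 42.537000
no profile shift: α' = α, a' = a
action lengths: √(r_a1²−r_b1²) = 45.222001, √(r_a2²−r_b2²) = 21.111651
base pitch p_b = π·m·cos α = 7.484740
CR = (45.222001 + 21.111651 − 141.790000·sin 22.45900°)/7.484740 = 1.625537
contact ratio ≈ 1.6255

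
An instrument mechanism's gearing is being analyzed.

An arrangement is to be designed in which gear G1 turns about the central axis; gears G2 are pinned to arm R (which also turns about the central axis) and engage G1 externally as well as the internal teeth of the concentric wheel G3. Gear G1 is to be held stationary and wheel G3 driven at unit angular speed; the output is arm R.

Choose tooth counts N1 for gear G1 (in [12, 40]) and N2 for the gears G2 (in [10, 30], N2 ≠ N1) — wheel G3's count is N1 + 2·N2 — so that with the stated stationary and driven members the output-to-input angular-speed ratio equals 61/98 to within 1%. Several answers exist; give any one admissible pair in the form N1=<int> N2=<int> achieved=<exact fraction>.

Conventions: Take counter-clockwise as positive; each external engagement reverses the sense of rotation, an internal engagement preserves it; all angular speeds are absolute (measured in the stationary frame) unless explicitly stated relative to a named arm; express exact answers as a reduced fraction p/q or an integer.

N1=37 N2=12 achieved=61/98

design class (target 61/98): planetary set
Willis with ω_sun = 0: ω_arm/ω_ring = N3/(N1+N3); set equal to 61/98  ⇒  N3/N1 = (61/98)/(1 − 61/98) = 61/37
N3 = N1 + 2·N2  ⇒  N2/N1 = (N3/N1 − 1)/2 = (61/37 − 1)/2 = 12/37
smallest multiple with N1 ≥ 12 and N2 ≥ 10: k = 1  ⇒  N1 = 1·37 = 37, N2 = 1·12 = 12 (N1 ≤ 40, N2 ≤ 30, N2 ≠ N1 ✓), N3 = 37 + 2·12 = 61
check: N3/(N1+N3) with N1 = 37, N3 = 61 gives 61/98; |achieved − target| = 0 ≤ 61/9800 ✓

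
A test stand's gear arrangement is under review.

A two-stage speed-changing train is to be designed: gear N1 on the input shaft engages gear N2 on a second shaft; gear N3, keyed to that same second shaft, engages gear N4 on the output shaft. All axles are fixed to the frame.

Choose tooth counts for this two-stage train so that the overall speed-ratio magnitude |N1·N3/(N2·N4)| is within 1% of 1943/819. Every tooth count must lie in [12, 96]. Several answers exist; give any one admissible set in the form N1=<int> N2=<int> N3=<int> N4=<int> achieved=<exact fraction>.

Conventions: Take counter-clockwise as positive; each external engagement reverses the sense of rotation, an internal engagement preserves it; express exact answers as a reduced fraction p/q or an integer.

topology: fixed-axis compound train — 2 stages, target 1943/819
target = 1943/819 in lowest terms: an exact hit needs N1·N3 = k·1943 and N2·N4 = k·819 for one integer k, every count in [12, 96]; additionally prefer no 1:1 stage (N1 ≠ N2, N3 ≠ N4)
k = 1: N1·N3 = 1943 = 29·67, N2·N4 = 819 = 13·63
achieved = 29·67/(13·63) = 1943/819; |achieved − target| = 0 ≤ 1943/81900 ✓

N1=29 N2=13 N3=67 N4=63 achieved=1943/819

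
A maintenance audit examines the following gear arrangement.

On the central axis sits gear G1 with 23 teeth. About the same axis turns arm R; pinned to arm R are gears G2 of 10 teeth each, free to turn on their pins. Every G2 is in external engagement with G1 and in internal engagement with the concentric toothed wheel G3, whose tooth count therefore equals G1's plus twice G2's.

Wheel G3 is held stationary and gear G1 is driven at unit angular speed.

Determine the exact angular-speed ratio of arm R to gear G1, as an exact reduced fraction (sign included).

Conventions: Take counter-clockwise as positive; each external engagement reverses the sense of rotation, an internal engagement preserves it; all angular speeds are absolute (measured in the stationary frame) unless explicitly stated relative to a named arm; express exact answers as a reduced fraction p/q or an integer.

23/66

topology: planetary set — G1 23T / G2 10T / G3 43T, arm = carrier (Willis)
ring teeth: 23 + 2·10 = 43
23(ω_sun−ω_arm) = −43(ω_ring−ω_arm),  ω_ring = 0, ω_sun = 1
23(1−ω_arm) = −43(0−ω_arm)  ⇒  66·ω_arm = 23  ⇒  ω_arm = 23/66
ω_out/ω_in = 23/66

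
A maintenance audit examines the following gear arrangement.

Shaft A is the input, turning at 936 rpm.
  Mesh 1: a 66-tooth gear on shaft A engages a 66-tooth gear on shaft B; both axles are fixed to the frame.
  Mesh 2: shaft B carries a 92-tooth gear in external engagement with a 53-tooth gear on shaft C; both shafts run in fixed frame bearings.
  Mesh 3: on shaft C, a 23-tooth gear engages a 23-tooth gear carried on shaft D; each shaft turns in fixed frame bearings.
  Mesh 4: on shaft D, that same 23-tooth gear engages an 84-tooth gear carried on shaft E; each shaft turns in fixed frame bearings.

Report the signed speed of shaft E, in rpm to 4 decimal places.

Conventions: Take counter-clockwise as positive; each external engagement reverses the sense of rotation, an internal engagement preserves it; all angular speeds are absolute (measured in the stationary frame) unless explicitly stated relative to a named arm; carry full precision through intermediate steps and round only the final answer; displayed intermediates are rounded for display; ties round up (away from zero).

+444.8733 rpm

class = fixed-axis compound train [4 meshes; 4 ratios multiply, 4 sense flips]
mesh 1 [66T→66T]: ω = 936.0000×66/66 = 936.0000 rpm, sense flips to −
mesh 2 [92T→53T]: ω = 936.0000×92/53 = 1624.7547 rpm, sense flips to +
mesh 3 [23T→23T]: ω = 1624.7547×23/23 = 1624.7547 rpm, sense flips to −
mesh 4 [23T→84T]: ω = 1624.7547×23/84 = 444.8733 rpm, sense flips to +
signed output speed = +444.8733 rpm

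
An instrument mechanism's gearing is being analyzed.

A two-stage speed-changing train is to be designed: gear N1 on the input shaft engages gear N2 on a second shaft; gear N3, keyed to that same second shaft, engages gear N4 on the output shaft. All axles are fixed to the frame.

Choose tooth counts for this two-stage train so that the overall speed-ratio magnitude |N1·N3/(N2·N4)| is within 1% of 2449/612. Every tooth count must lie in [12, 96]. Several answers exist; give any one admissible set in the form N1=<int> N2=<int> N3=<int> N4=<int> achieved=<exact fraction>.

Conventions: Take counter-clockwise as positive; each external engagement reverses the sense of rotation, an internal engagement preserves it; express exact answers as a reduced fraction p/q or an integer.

2-stage fixed-axis compound train for ratio 2449/612
target = 2449/612 in lowest terms: an exact hit needs N1·N3 = k·2449 and N2·N4 = k·612 for one integer k, every count in [12, 96]; additionally prefer no 1:1 stage (N1 ≠ N2, N3 ≠ N4)
k = 1: N1·N3 = 2449 = 31·79, N2·N4 = 612 = 12·51
achieved = 31·79/(12·51) = 2449/612; |achieved − target| = 0 ≤ 2449/61200 ✓

N1=31 N2=12 N3=79 N4=51 achieved=2449/612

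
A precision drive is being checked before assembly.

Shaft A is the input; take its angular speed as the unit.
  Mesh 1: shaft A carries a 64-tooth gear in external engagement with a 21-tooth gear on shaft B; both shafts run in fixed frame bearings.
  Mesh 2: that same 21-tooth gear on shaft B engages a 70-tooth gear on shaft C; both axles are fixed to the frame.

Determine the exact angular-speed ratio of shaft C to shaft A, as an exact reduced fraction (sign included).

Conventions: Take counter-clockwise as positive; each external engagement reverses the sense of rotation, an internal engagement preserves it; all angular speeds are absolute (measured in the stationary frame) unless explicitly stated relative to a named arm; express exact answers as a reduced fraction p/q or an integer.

class = fixed-axis compound train [2 meshes; 2 ratios multiply, 2 sense flips]
mesh 1 [64T→21T]: running ratio 64/21, sense −
mesh 2 [21T→70T]: running ratio 32/35, sense +
ω_out/ω_in = 32/35

32/35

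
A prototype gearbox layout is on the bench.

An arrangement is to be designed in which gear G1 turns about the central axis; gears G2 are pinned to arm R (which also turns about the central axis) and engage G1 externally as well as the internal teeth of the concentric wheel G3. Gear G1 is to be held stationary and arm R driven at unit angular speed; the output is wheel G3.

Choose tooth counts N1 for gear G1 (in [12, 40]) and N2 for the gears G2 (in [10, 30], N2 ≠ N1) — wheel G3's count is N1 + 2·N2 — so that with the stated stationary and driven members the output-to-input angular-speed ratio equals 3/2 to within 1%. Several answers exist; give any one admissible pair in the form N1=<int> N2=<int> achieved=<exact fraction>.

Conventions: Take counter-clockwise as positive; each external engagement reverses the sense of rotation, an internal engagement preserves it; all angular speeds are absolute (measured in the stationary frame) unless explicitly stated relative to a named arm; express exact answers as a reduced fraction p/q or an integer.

N1=20 N2=10 achieved=3/2

design class (target 3/2): planetary set
Willis with ω_sun = 0: ω_ring/ω_arm = (N1+N3)/N3; set equal to 3/2  ⇒  N3/N1 = 1/(3/2 − 1) = 2
N3 = N1 + 2·N2  ⇒  N2/N1 = (N3/N1 − 1)/2 = (2 − 1)/2 = 1/2
smallest multiple with N1 ≥ 12 and N2 ≥ 10: k = 10  ⇒  N1 = 10·2 = 20, N2 = 10·1 = 10 (N1 ≤ 40, N2 ≤ 30, N2 ≠ N1 ✓), N3 = 20 + 2·10 = 40
check: (N1+N3)/N3 with N1 = 20, N3 = 40 gives 3/2; |achieved − target| = 0 ≤ 3/200 ✓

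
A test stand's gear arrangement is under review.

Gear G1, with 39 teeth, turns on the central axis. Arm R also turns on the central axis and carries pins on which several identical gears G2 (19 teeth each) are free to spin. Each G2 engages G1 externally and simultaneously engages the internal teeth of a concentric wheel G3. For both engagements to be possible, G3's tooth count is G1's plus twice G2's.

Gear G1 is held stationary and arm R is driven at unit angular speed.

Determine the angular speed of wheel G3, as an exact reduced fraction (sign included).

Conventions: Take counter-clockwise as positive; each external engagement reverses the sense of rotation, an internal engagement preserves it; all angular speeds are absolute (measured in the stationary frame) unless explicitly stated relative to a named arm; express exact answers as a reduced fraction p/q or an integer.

116/77

planetary set (39T centre, 19T on arm, 77T internal) — Willis relation
ring teeth: 39 + 2·19 = 77
39(ω_sun−ω_arm) = −77(ω_ring−ω_arm),  ω_sun = 0, ω_arm = 1
ω_ring = 1 − (39/77)(0−1) = 116/77
exact speed ratio = 116/77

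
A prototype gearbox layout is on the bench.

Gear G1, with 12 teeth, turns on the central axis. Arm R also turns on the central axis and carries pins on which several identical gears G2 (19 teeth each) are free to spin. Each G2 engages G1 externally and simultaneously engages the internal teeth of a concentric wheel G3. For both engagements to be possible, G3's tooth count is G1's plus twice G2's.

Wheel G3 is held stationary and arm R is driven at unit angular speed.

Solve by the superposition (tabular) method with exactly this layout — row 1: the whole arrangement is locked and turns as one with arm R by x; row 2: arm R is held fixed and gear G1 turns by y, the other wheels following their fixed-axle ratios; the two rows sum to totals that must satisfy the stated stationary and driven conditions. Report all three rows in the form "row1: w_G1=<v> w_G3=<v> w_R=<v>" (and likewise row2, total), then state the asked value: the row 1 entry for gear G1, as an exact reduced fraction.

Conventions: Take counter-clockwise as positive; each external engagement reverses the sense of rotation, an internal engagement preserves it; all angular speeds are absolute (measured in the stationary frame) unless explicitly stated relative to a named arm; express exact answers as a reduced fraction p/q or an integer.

class = planetary set [G3 = 12+2·19 = 50; Willis about the carrier]
row 1 (train locked, turned with arm): all members turn x
superposition row 2 [arm held]: sun y, ring −(12/50)·y, arm 0
boundary: total ω_ring = x − (12/50)·y = 0 and total ω_arm = x = 1  ⇒  y = 25/6, x = 1
row 2 ring = −(12/50)·25/6 = -1
totals (row 1 + row 2): sun 1 + 25/6 = 31/6, ring 1 + (-1) = 0, arm 1 + 0 = 1
asked cell (row1, sun) = 1

row1: w_G1=1 w_G3=1 w_R=1
row2: w_G1=25/6 w_G3=-1 w_R=0
total: w_G1=31/6 w_G3=0 w_R=1
asked value: 1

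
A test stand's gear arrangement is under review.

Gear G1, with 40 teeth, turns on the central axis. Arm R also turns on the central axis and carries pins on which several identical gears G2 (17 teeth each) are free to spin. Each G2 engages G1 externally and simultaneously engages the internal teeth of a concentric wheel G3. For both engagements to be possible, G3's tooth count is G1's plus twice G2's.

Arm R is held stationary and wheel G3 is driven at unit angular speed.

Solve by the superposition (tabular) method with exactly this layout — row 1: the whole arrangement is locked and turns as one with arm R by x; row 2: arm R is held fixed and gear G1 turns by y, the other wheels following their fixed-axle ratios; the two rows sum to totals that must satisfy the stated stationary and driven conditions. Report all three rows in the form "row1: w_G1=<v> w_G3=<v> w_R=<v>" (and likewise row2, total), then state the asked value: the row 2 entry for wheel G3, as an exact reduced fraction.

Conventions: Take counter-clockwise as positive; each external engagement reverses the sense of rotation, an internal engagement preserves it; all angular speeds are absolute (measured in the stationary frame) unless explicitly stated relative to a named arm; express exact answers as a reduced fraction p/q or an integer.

topology: planetary set — G1 40T / G2 17T / G3 74T, arm = carrier (Willis)
row 1 (train locked, turned with arm): all members turn x
superposition row 2 [arm held]: sun y, ring −(40/74)·y, arm 0
boundary: total ω_arm = x = 0 and total ω_ring = x − (40/74)·y = 1  ⇒  y = -37/20, x = 0
row 2 ring = −(40/74)·(-37/20) = 1
totals (row 1 + row 2): sun 0 + (-37/20) = -37/20, ring 0 + 1 = 1, arm 0 + 0 = 0
asked cell (row2, ring) = 1

row1: w_G1=0 w_G3=0 w_R=0
row2: w_G1=-37/20 w_G3=1 w_R=0
total: w_G1=-37/20 w_G3=1 w_R=0
asked value: 1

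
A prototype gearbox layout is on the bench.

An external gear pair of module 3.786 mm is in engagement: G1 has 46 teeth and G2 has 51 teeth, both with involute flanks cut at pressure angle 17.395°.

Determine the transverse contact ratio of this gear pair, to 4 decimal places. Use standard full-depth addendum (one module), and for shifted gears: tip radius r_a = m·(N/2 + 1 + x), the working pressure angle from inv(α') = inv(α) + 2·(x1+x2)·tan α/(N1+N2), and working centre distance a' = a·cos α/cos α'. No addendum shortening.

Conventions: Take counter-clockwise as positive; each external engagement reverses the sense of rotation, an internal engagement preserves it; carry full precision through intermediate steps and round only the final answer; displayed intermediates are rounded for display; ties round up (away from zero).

1.9026

recognized (one external pair, fixed centres): single-mesh tooth geometry, m = 3.786, N1 = 46, N2 = 51
base radii: r_b1 = 83.095611, r_b2 = 92.127743
tip radii: r_a1 = 90.864000, r_a2 = 100.329000
no profile shift: α' = α, a' = a
action lengths: √(r_a1²−r_b1²) = 36.761200, √(r_a2²−r_b2²) = 39.728921
base pitch p_b = π·m·cos α = 11.350111
CR = (36.761200 + 39.728921 − 183.621000·sin 17.39500°)/11.350111 = 1.902646
contact ratio ≈ 1.9026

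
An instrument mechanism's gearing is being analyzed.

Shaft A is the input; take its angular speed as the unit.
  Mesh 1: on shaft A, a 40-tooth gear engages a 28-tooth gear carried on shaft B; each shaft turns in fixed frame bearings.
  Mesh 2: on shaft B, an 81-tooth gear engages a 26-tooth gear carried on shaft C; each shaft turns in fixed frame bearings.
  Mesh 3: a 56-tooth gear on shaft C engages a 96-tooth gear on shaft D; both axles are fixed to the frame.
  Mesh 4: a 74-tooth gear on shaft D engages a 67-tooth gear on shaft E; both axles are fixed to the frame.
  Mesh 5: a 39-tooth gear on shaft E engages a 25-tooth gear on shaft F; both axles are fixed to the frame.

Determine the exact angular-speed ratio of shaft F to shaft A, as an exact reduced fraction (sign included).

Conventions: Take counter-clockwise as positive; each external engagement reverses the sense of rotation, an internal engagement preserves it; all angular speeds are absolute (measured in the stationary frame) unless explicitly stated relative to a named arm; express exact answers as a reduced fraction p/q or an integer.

class = fixed-axis compound train [5 meshes; 5 ratios multiply, 5 sense flips]
mesh 1 [40T→28T]: running ratio 10/7, sense −
mesh 2 [81T→26T]: running ratio 405/91, sense +
mesh 3 [56T→96T]: running ratio 135/52, sense −
mesh 4 [74T→67T]: running ratio 4995/1742, sense +
mesh 5 [39T→25T]: running ratio 2997/670, sense −
ω_out/ω_in = -2997/670

-2997/670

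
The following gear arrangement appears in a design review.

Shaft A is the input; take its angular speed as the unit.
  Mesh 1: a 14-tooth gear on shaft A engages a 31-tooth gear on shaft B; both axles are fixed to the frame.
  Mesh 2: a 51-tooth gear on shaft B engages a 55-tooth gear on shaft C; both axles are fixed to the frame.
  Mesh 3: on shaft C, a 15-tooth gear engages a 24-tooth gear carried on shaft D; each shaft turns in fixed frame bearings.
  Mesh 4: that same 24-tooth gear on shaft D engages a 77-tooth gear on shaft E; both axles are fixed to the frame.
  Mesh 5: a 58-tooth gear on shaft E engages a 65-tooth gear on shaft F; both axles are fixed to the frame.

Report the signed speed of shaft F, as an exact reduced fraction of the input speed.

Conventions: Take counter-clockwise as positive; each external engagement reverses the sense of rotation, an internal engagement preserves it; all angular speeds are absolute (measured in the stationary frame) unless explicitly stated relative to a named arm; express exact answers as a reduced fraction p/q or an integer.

-17748/243815

5-mesh fixed-axis compound train (all bearings frame-fixed)
mesh 1 [14T→31T]: |ω|/ω_in = 1×14/31 = 14/31, sense flips to −
mesh 2 [51T→55T]: |ω|/ω_in = (14/31)×51/55 = 714/1705, sense flips to +
mesh 3 [15T→24T]: |ω|/ω_in = (714/1705)×15/24 = 357/1364, sense flips to −
mesh 4 [24T→77T]: |ω|/ω_in = (357/1364)×24/77 = 306/3751, sense flips to +
mesh 5 [58T→65T]: |ω|/ω_in = (306/3751)×58/65 = 17748/243815, sense flips to −
signed output speed (× input speed) = -17748/243815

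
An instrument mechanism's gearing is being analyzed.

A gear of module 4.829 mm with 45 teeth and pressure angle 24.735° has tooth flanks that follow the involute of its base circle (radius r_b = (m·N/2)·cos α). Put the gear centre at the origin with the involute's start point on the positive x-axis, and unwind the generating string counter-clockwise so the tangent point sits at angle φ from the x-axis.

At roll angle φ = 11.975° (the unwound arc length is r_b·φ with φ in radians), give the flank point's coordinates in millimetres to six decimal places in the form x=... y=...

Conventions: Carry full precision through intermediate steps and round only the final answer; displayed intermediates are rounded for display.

x=100.815823 y=0.299010

single-mesh involute tooth geometry (45T wheel at module 4.829)
pitch radius r_p = m·N/2 = 4.829·45/2 = 108.652500
base radius r_b = r_p·cos α = 108.652500·cos 24.735° = 98.683932
roll angle φ = 11.975° = 0.20900318 rad
x = r_b·(cos φ + φ·sin φ) = 100.815823
y = r_b·(sin φ − φ·cos φ) = 0.299010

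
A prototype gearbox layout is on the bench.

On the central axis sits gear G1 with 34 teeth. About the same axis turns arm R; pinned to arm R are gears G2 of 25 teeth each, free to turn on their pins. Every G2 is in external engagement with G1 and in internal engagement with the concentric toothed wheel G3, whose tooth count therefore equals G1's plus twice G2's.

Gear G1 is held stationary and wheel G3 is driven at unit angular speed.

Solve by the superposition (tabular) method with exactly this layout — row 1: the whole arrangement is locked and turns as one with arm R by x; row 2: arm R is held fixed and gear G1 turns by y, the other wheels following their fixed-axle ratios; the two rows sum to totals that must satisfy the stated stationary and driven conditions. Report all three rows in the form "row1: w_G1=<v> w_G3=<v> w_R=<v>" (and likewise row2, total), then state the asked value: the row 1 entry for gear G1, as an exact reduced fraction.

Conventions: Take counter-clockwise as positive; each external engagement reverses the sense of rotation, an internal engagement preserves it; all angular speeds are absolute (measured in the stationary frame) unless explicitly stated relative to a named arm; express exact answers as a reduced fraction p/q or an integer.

planetary set (34T centre, 25T on arm, 84T internal) — Willis relation
row 1 (train locked, turned with arm): all members turn x
superposition row 2 [arm held]: sun y, ring −(34/84)·y, arm 0
boundary: total ω_sun = x + y = 0 and total ω_ring = x − (34/84)·y = 1  ⇒  y = -42/59, x = 42/59
row 2 ring = −(34/84)·(-42/59) = 17/59
totals (row 1 + row 2): sun 42/59 + (-42/59) = 0, ring 42/59 + 17/59 = 1, arm 42/59 + 0 = 42/59
asked cell (row1, sun) = 42/59

row1: w_G1=42/59 w_G3=42/59 w_R=42/59
row2: w_G1=-42/59 w_G3=17/59 w_R=0
total: w_G1=0 w_G3=1 w_R=42/59
asked value: 42/59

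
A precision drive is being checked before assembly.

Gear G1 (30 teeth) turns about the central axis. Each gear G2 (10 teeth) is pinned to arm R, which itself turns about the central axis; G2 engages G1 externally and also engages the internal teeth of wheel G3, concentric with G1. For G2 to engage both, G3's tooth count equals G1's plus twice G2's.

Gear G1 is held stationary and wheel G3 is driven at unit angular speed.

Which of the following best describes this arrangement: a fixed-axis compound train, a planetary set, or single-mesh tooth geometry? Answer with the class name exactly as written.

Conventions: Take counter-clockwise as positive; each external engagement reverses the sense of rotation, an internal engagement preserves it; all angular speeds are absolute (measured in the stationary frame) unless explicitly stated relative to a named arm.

planetary set

class = planetary set [G3 = 30+2·10 = 50; Willis about the carrier]
classification: planetary set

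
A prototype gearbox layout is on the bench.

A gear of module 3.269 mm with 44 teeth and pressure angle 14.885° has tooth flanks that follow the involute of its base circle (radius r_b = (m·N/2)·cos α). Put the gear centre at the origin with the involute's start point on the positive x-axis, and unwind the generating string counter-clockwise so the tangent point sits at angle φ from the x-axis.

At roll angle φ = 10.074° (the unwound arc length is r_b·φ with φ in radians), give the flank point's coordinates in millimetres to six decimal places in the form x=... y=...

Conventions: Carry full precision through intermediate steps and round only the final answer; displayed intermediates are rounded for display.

class = single-mesh tooth geometry [base-circle involute, m = 3.269, 44T]
pitch radius r_p = m·N/2 = 3.269·44/2 = 71.918000
base radius r_b = r_p·cos α = 71.918000·cos 14.885° = 69.504674
roll angle φ = 10.074° = 0.17582447 rad
x = r_b·(cos φ + φ·sin φ) = 70.570727
y = r_b·(sin φ − φ·cos φ) = 0.125542

x=70.570727 y=0.125542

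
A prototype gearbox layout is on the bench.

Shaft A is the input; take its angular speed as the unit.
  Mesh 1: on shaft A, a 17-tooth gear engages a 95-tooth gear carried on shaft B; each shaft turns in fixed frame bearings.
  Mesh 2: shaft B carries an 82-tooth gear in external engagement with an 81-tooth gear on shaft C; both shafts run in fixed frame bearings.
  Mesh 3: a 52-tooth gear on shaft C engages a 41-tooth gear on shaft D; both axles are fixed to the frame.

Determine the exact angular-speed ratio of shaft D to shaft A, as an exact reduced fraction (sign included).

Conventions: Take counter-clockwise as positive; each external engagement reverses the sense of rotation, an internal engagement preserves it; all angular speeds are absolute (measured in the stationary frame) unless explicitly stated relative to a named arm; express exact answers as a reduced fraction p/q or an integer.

-1768/7695

class = fixed-axis compound train [3 meshes; 3 ratios multiply, 3 sense flips]
mesh 1 [17T→95T]: running ratio 17/95, sense −
mesh 2 [82T→81T]: running ratio 1394/7695, sense +
mesh 3 [52T→41T]: running ratio 1768/7695, sense −
ω_out/ω_in = -1768/7695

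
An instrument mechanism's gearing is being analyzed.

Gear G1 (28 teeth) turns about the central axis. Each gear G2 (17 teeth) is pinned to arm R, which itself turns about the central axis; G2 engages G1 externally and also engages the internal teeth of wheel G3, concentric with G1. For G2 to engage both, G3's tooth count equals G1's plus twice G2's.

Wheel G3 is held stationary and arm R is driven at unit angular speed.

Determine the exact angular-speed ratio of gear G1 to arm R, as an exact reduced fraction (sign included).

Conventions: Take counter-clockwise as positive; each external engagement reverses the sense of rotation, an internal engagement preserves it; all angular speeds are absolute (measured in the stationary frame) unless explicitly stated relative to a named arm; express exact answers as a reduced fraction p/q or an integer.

class = planetary set [G3 = 28+2·17 = 62; Willis about the carrier]
ring teeth: 28 + 2·17 = 62
28(ω_sun−ω_arm) = −62(ω_ring−ω_arm),  ω_ring = 0, ω_arm = 1
ω_sun = 1 − (62/28)(0−1) = 45/14
ω_out/ω_in = 45/14

45/14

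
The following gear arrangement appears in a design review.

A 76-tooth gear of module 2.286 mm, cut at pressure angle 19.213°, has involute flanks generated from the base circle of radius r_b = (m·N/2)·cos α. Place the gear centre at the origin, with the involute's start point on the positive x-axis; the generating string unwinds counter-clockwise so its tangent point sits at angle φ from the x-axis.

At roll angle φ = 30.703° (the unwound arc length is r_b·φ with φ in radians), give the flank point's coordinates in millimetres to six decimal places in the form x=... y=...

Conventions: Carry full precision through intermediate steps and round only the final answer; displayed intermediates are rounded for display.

single-mesh involute tooth geometry (76T wheel at module 2.286)
pitch radius r_p = m·N/2 = 2.286·76/2 = 86.868000
base radius r_b = r_p·cos α = 86.868000·cos 19.213° = 82.029603
roll angle φ = 30.703° = 0.53586844 rad
x = r_b·(cos φ + φ·sin φ) = 92.975100
y = r_b·(sin φ − φ·cos φ) = 4.087910

x=92.975100 y=4.087910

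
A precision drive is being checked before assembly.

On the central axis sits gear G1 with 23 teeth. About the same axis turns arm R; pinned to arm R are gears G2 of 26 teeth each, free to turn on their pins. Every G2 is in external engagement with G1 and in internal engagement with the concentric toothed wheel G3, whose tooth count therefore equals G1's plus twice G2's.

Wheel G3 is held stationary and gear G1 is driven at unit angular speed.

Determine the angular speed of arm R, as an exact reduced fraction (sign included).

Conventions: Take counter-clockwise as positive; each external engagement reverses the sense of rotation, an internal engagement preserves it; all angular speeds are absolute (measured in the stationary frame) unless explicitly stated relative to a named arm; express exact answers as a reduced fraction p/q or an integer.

topology: planetary set — G1 23T / G2 26T / G3 75T, arm = carrier (Willis)
ring teeth: 23 + 2·26 = 75
23(ω_sun−ω_arm) = −75(ω_ring−ω_arm),  ω_ring = 0, ω_sun = 1
23(1−ω_arm) = −75(0−ω_arm)  ⇒  98·ω_arm = 23  ⇒  ω_arm = 23/98
exact speed ratio = 23/98

23/98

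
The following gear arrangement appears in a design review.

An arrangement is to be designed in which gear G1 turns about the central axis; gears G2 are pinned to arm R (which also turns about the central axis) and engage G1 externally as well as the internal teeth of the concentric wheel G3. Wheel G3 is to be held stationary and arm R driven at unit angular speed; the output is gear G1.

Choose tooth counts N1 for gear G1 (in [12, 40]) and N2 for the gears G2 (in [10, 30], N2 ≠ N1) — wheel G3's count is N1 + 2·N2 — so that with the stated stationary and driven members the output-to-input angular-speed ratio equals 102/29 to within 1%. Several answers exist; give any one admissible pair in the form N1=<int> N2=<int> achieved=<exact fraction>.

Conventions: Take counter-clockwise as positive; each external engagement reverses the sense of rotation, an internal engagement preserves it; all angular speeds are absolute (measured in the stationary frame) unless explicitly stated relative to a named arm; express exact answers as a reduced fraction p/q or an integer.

class = planetary set [ratio 102/29 wanted; Willis about the carrier]
Willis with ω_ring = 0: ω_sun/ω_arm = (N1+N3)/N1; set equal to 102/29  ⇒  N3/N1 = 102/29 − 1 = 73/29
N3 = N1 + 2·N2  ⇒  N2/N1 = (N3/N1 − 1)/2 = (73/29 − 1)/2 = 22/29
smallest multiple with N1 ≥ 12 and N2 ≥ 10: k = 1  ⇒  N1 = 1·29 = 29, N2 = 1·22 = 22 (N1 ≤ 40, N2 ≤ 30, N2 ≠ N1 ✓), N3 = 29 + 2·22 = 73
check: (N1+N3)/N1 with N1 = 29, N3 = 73 gives 102/29; |achieved − target| = 0 ≤ 51/1450 ✓

N1=29 N2=22 achieved=102/29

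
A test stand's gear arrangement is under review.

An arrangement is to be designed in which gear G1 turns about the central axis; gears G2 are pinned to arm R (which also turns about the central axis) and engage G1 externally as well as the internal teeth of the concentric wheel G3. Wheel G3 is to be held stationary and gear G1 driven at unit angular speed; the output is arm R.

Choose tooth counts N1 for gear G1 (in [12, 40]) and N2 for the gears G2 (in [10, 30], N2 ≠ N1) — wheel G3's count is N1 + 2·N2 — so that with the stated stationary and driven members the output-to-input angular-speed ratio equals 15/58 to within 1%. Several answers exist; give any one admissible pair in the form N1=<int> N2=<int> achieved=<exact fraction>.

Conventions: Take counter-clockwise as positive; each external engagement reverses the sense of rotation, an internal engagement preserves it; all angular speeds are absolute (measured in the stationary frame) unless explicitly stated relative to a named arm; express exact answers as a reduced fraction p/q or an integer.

planetary set to be sized for 15/58 (Willis relation)
Willis with ω_ring = 0: ω_arm/ω_sun = N1/(N1+N3); set equal to 15/58  ⇒  N3/N1 = 1/(15/58) − 1 = 43/15
N3 = N1 + 2·N2  ⇒  N2/N1 = (N3/N1 − 1)/2 = (43/15 − 1)/2 = 14/15
smallest multiple with N1 ≥ 12 and N2 ≥ 10: k = 1  ⇒  N1 = 1·15 = 15, N2 = 1·14 = 14 (N1 ≤ 40, N2 ≤ 30, N2 ≠ N1 ✓), N3 = 15 + 2·14 = 43
check: N1/(N1+N3) with N1 = 15, N3 = 43 gives 15/58; |achieved − target| = 0 ≤ 3/1160 ✓

N1=15 N2=14 achieved=15/58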